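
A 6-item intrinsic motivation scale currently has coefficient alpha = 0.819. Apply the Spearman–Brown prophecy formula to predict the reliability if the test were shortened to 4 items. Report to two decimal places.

predicted reliability = 0.75

Length factor m = 4/6 = 0.6667
α' = m·α / (1 − (1−m)·α)
   = 4/6 × 0.819 / (1 − (1 − 4/6) × 0.819)
   = 0.5460 / 0.7270 = 0.75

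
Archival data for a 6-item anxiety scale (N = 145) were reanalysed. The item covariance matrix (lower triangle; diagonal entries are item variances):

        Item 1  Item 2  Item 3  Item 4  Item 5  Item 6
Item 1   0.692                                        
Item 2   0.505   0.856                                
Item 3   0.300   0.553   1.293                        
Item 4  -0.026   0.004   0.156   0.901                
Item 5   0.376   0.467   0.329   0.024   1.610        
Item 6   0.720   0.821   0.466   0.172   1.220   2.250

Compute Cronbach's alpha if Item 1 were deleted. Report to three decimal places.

α = 0.687

Remaining items: Item 2, Item 3, Item 4, Item 5, Item 6 (k = 5).
ΣVar(i) = 0.856 + 1.293 + 0.901 + 1.610 + 2.250 = 6.910
total variance = 6.910 + 2 × 4.212 = 15.334
α (item deleted) = (5/4)·(1 − 6.910/15.334) = 0.687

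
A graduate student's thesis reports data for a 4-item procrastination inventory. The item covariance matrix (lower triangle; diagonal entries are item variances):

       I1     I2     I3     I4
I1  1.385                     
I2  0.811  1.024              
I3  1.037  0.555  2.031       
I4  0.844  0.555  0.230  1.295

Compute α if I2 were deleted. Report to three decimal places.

Remaining items: I1, I3, I4 (k = 3).
sum of item variances = 1.385 + 2.031 + 1.295 = 4.711
total variance = 4.711 + 2 × 2.111 = 8.933
α (item deleted) = (3/2)·(1 − 4.711/8.933) = 0.709

α = 0.709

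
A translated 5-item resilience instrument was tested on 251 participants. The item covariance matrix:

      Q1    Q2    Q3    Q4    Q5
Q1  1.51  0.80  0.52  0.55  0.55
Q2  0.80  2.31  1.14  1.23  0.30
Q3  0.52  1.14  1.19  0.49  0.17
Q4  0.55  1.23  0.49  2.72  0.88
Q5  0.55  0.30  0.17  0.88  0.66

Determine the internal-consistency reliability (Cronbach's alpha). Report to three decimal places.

Σσ²ᵢ = 1.51 + 2.31 + 1.19 + 2.72 + 0.66 = 8.39
Sum of the distinct covariances = 6.63
σ²_total = 8.39 + 2 × 6.63 = 21.65
α = (k/(k−1))·(1 − Σσ²ᵢ/σ²_total) = (5/4)·(1 − 8.39/21.65) = 0.766

α = 0.766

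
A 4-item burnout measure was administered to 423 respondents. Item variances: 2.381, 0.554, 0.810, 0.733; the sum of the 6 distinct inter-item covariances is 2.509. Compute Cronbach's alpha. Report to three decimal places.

Σσ²ᵢ = 2.381 + 0.554 + 0.810 + 0.733 = 4.478
Sum of distinct covariances = 2.509
σ²_total = Σσ²ᵢ + 2·Σcov = 4.478 + 2 × 2.509 = 9.496
α = (4/3)·(1 − 4.478/9.496) = 0.705

α = 0.705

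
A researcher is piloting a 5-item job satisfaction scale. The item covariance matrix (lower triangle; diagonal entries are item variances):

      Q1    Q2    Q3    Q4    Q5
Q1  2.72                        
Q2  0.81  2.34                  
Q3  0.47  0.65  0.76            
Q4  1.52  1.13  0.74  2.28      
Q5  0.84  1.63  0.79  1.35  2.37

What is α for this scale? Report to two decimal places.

ΣVar(i) = 2.72 + 2.34 + 0.76 + 2.28 + 2.37 = 10.47
Sum of off-diagonal covariances = 9.93
Var(T) = 10.47 + 2 × 9.93 = 30.33
α = (k/(k−1))·(1 − ΣVar(i)/Var(T)) = (5/4)·(1 − 10.47/30.33) = 0.82

α = 0.82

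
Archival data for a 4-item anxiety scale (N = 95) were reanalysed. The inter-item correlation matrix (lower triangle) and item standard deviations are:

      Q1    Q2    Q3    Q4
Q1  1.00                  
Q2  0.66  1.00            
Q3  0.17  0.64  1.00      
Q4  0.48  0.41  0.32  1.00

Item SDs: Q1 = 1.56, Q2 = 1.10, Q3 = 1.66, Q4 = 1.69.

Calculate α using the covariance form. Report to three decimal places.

Σσ²ᵢ = 1.56² + 1.10² + 1.66² + 1.69² = 9.2553
Covariances σ_ij = r_ij · s_i · s_j:
  σ(Q1,Q2) = 0.66 × 1.56 × 1.10 = 1.1326
  σ(Q1,Q3) = 0.17 × 1.56 × 1.66 = 0.4402
  σ(Q1,Q4) = 0.48 × 1.56 × 1.69 = 1.2655
  σ(Q2,Q3) = 0.64 × 1.10 × 1.66 = 1.1686
  σ(Q2,Q4) = 0.41 × 1.10 × 1.69 = 0.7622
  σ(Q3,Q4) = 0.32 × 1.66 × 1.69 = 0.8977
σ²_T = Σσ²ᵢ + 2·Σσ_ij = 9.2553 + 2 × 5.6668 = 20.5889
α = (4/3)·(1 − 9.2553/20.5889) = 0.734

α = 0.734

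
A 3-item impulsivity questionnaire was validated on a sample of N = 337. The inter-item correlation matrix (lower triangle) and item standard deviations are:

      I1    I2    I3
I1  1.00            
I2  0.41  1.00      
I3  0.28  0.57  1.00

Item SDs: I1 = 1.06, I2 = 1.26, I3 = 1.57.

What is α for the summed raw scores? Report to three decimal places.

Σσ²ᵢ = 1.06² + 1.26² + 1.57² = 5.1761
Covariances σ_ij = r_ij · s_i · s_j:
  σ(I1,I2) = 0.41 × 1.06 × 1.26 = 0.5476
  σ(I1,I3) = 0.28 × 1.06 × 1.57 = 0.4660
  σ(I2,I3) = 0.57 × 1.26 × 1.57 = 1.1276
σ²_T = Σσ²ᵢ + 2·Σσ_ij = 5.1761 + 2 × 2.1412 = 9.4585
α = (3/2)·(1 − 5.1761/9.4585) = 0.679

α = 0.679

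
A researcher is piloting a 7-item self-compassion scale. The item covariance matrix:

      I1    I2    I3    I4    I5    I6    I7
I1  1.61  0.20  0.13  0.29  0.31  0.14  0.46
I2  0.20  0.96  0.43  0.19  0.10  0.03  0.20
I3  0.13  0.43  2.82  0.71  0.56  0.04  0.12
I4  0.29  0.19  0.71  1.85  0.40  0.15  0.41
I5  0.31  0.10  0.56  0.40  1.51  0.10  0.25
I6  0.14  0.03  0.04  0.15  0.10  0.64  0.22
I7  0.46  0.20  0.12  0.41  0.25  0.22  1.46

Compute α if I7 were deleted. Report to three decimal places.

Remaining items: I1, I2, I3, I4, I5, I6 (k = 6).
ΣVar(i) = 1.61 + 0.96 + 2.82 + 1.85 + 1.51 + 0.64 = 9.39
σ²_T = 9.39 + 2 × 3.78 = 16.95
α (item deleted) = (6/5)·(1 − 9.39/16.95) = 0.535

α = 0.535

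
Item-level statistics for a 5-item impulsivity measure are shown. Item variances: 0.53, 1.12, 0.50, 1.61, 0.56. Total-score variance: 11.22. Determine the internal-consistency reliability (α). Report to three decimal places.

Σσᵢ² = 0.53 + 1.12 + 0.50 + 1.61 + 0.56 = 4.32
α = (k/(k−1))·(1 − Σσᵢ²/σ²_T) = (5/4)·(1 − 4.32/11.22) = 0.769

α = 0.769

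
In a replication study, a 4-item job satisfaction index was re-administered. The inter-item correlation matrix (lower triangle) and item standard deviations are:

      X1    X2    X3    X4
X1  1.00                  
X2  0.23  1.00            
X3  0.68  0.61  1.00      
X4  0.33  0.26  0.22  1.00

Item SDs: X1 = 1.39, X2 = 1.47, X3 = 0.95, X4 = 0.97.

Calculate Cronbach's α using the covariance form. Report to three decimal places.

α = 0.696

Σσ²ᵢ = 1.39² + 1.47² + 0.95² + 0.97² = 5.9364
Covariances σ_ij = r_ij · s_i · s_j:
  σ(X1,X2) = 0.23 × 1.39 × 1.47 = 0.4700
  σ(X1,X3) = 0.68 × 1.39 × 0.95 = 0.8979
  σ(X1,X4) = 0.33 × 1.39 × 0.97 = 0.4449
  σ(X2,X3) = 0.61 × 1.47 × 0.95 = 0.8519
  σ(X2,X4) = 0.26 × 1.47 × 0.97 = 0.3707
  σ(X3,X4) = 0.22 × 0.95 × 0.97 = 0.2027
σ²_T = Σσ²ᵢ + 2·Σσ_ij = 5.9364 + 2 × 3.2381 = 12.4126
α = (4/3)·(1 − 5.9364/12.4126) = 0.696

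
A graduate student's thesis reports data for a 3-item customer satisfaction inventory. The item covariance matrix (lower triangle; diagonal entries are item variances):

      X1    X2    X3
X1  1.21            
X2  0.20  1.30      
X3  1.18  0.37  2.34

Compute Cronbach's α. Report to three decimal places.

Σσᵢ² = 1.21 + 1.30 + 2.34 = 4.85
Σ_{i<j} σ_ij = 1.75
total variance = 4.85 + 2 × 1.75 = 8.35
α = (k/(k−1))·(1 − Σσᵢ²/total variance) = (3/2)·(1 − 4.85/8.35) = 0.629

α = 0.629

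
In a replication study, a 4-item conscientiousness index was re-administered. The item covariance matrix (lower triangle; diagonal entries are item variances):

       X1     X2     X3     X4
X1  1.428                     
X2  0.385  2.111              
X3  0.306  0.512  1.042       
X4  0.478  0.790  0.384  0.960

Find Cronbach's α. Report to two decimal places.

Σσᵢ² = 1.428 + 2.111 + 1.042 + 0.960 = 5.541
Sum of off-diagonal covariances = 2.855
σ²_total = 5.541 + 2 × 2.855 = 11.251
α = (k/(k−1))·(1 − Σσᵢ²/σ²_total) = (4/3)·(1 − 5.541/11.251) = 0.68

α = 0.68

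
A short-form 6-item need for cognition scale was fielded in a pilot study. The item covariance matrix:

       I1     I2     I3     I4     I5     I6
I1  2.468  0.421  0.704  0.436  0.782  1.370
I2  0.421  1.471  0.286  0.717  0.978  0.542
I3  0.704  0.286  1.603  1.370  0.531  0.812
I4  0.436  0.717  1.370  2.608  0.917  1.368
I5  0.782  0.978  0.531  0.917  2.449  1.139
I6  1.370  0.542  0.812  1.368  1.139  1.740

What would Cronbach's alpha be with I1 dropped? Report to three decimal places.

Remaining items: I2, I3, I4, I5, I6 (k = 5).
Σσᵢ² = 1.471 + 1.603 + 2.608 + 2.449 + 1.740 = 9.871
Var(T) = 9.871 + 2 × 8.660 = 27.191
α (item deleted) = (5/4)·(1 − 9.871/27.191) = 0.796

Cronbach's alpha = 0.796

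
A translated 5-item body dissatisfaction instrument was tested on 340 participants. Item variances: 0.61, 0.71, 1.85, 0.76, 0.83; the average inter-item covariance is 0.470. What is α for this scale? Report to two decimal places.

ΣVar(i) = 0.61 + 0.71 + 1.85 + 0.76 + 0.83 = 4.76
Sum of the 10 distinct covariances = 10 × 0.470 = 4.700
σ²_T = ΣVar(i) + 2·Σcov = 4.76 + 2 × 4.700 = 14.160
α = (5/4)·(1 − 4.76/14.160) = 0.83

α = 0.83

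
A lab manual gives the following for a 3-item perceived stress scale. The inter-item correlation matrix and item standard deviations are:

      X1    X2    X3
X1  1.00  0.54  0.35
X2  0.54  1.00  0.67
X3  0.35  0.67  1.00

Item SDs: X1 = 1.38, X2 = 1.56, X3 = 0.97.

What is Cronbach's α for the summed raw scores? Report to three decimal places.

Σσ²ᵢ = 1.38² + 1.56² + 0.97² = 5.2789
Covariances σ_ij = r_ij · s_i · s_j:
  σ(X1,X2) = 0.54 × 1.38 × 1.56 = 1.1625
  σ(X1,X3) = 0.35 × 1.38 × 0.97 = 0.4685
  σ(X2,X3) = 0.67 × 1.56 × 0.97 = 1.0138
σ²_T = Σσ²ᵢ + 2·Σσ_ij = 5.2789 + 2 × 2.6448 = 10.5685
α = (3/2)·(1 − 5.2789/10.5685) = 0.751

Cronbach's α = 0.751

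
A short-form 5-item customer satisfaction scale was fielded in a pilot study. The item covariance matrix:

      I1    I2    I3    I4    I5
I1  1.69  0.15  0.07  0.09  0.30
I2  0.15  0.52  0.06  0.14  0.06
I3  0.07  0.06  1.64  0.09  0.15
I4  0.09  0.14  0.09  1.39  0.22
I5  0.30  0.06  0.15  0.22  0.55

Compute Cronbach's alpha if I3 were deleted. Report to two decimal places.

α = 0.42

Remaining items: I1, I2, I4, I5 (k = 4).
Σσ²ᵢ = 1.69 + 0.52 + 1.39 + 0.55 = 4.15
σ²_total = 4.15 + 2 × 0.96 = 6.07
α (item deleted) = (4/3)·(1 − 4.15/6.07) = 0.42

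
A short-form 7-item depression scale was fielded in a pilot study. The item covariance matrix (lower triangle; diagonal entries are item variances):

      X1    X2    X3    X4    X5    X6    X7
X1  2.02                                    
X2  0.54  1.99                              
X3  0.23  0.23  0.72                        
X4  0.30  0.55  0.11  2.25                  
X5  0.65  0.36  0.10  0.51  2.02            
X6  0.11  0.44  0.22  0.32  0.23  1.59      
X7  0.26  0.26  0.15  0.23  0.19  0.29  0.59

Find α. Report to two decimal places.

α = 0.62

sum of item variances = 2.02 + 1.99 + 0.72 + 2.25 + 2.02 + 1.59 + 0.59 = 11.18
Sum of the distinct covariances = 6.28
total variance = 11.18 + 2 × 6.28 = 23.74
α = (k/(k−1))·(1 − sum of item variances/total variance) = (7/6)·(1 − 11.18/23.74) = 0.62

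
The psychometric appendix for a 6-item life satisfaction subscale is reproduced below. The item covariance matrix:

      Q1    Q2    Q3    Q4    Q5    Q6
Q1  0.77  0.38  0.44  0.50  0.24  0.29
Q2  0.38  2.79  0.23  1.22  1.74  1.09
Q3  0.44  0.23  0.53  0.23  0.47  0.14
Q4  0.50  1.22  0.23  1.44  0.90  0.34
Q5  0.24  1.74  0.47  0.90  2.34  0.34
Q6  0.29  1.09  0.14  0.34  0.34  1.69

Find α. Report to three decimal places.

α = 0.770

ΣVar(i) = 0.77 + 2.79 + 0.53 + 1.44 + 2.34 + 1.69 = 9.56
Σ_{i<j} σ_ij = 8.55
total variance = 9.56 + 2 × 8.55 = 26.66
α = (k/(k−1))·(1 − ΣVar(i)/total variance) = (6/5)·(1 − 9.56/26.66) = 0.770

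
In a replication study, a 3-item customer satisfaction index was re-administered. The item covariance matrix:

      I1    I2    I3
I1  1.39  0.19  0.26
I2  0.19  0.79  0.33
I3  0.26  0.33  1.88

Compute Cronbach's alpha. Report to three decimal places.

α = 0.416

Σσ²ᵢ = 1.39 + 0.79 + 1.88 = 4.06
Sum of off-diagonal covariances = 0.78
total variance = 4.06 + 2 × 0.78 = 5.62
α = (k/(k−1))·(1 − Σσ²ᵢ/total variance) = (3/2)·(1 − 4.06/5.62) = 0.416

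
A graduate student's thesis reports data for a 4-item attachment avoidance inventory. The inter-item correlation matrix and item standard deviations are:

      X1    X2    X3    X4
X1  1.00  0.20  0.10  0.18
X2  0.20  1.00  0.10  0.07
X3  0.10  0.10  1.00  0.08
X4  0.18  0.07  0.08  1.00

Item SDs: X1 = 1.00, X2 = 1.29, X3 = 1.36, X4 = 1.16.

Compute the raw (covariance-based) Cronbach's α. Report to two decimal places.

Σσ²ᵢ = 1.00² + 1.29² + 1.36² + 1.16² = 5.8593
Covariances σ_ij = r_ij · s_i · s_j:
  σ(X1,X2) = 0.20 × 1.00 × 1.29 = 0.2580
  σ(X1,X3) = 0.10 × 1.00 × 1.36 = 0.1360
  σ(X1,X4) = 0.18 × 1.00 × 1.16 = 0.2088
  σ(X2,X3) = 0.10 × 1.29 × 1.36 = 0.1754
  σ(X2,X4) = 0.07 × 1.29 × 1.16 = 0.1047
  σ(X3,X4) = 0.08 × 1.36 × 1.16 = 0.1262
σ²_T = Σσ²ᵢ + 2·Σσ_ij = 5.8593 + 2 × 1.0091 = 7.8775
α = (4/3)·(1 − 5.8593/7.8775) = 0.34

Cronbach's α = 0.34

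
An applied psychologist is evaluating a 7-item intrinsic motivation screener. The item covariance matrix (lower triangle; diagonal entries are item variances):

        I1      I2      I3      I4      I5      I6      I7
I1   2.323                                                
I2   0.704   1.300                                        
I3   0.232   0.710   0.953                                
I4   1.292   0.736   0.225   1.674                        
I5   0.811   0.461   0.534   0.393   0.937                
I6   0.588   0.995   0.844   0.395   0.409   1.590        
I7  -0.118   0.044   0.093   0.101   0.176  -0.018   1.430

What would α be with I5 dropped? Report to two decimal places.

Remaining items: I1, I2, I3, I4, I6, I7 (k = 6).
sum of item variances = 2.323 + 1.300 + 0.953 + 1.674 + 1.590 + 1.430 = 9.270
σ²_total = 9.270 + 2 × 6.823 = 22.916
α (item deleted) = (6/5)·(1 − 9.270/22.916) = 0.71

α = 0.71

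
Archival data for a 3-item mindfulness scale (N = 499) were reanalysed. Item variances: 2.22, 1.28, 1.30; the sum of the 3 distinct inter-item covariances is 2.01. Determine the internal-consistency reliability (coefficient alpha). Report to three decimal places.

ΣVar(i) = 2.22 + 1.28 + 1.30 = 4.80
Sum of distinct covariances = 2.01
total variance = ΣVar(i) + 2·Σcov = 4.80 + 2 × 2.01 = 8.82
α = (3/2)·(1 − 4.80/8.82) = 0.684

α = 0.684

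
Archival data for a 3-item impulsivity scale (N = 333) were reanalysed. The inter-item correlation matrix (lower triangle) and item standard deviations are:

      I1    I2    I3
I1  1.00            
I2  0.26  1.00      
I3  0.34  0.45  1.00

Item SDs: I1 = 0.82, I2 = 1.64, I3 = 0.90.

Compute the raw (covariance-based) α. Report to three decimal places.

α = 0.566

Σσ²ᵢ = 0.82² + 1.64² + 0.90² = 4.1720
Covariances σ_ij = r_ij · s_i · s_j:
  σ(I1,I2) = 0.26 × 0.82 × 1.64 = 0.3496
  σ(I1,I3) = 0.34 × 0.82 × 0.90 = 0.2509
  σ(I2,I3) = 0.45 × 1.64 × 0.90 = 0.6642
σ²_T = Σσ²ᵢ + 2·Σσ_ij = 4.1720 + 2 × 1.2647 = 6.7014
α = (3/2)·(1 − 4.1720/6.7014) = 0.566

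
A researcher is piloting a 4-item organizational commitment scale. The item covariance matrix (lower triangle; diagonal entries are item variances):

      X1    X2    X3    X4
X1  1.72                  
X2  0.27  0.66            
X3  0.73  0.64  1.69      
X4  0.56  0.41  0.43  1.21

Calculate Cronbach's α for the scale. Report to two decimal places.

Cronbach's α = 0.71

ΣVar(i) = 1.72 + 0.66 + 1.69 + 1.21 = 5.28
Sum of the distinct covariances = 3.04
Var(T) = 5.28 + 2 × 3.04 = 11.36
α = (k/(k−1))·(1 − ΣVar(i)/Var(T)) = (4/3)·(1 − 5.28/11.36) = 0.71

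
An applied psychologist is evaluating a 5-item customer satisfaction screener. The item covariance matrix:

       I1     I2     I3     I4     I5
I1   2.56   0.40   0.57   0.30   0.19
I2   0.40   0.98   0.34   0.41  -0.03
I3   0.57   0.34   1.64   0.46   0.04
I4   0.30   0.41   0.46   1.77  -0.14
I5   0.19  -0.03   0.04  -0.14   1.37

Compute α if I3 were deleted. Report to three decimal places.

α = 0.337

Remaining items: I1, I2, I4, I5 (k = 4).
sum of item variances = 2.56 + 0.98 + 1.77 + 1.37 = 6.68
σ²_total = 6.68 + 2 × 1.13 = 8.94
α (item deleted) = (4/3)·(1 − 6.68/8.94) = 0.337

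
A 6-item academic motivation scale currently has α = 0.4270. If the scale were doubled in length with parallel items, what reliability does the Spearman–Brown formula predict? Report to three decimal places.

predicted reliability = 0.598

Length factor m = 2
α' = m·α / (1 + (m−1)·α)
   = 2 × 0.4270 / (1 + (2 − 1) × 0.4270)
   = 0.8540 / 1.4270 = 0.598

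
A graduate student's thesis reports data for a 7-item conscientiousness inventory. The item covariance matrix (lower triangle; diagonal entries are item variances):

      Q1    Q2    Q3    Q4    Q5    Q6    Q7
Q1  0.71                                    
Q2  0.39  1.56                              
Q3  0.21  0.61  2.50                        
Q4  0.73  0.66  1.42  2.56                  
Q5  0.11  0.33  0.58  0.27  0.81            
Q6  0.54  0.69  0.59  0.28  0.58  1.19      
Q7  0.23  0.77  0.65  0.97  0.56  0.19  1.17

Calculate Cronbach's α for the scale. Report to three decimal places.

Σσᵢ² = 0.71 + 1.56 + 2.50 + 2.56 + 0.81 + 1.19 + 1.17 = 10.50
Sum of off-diagonal covariances = 11.36
total variance = 10.50 + 2 × 11.36 = 33.22
α = (k/(k−1))·(1 − Σσᵢ²/total variance) = (7/6)·(1 − 10.50/33.22) = 0.798

Cronbach's α = 0.798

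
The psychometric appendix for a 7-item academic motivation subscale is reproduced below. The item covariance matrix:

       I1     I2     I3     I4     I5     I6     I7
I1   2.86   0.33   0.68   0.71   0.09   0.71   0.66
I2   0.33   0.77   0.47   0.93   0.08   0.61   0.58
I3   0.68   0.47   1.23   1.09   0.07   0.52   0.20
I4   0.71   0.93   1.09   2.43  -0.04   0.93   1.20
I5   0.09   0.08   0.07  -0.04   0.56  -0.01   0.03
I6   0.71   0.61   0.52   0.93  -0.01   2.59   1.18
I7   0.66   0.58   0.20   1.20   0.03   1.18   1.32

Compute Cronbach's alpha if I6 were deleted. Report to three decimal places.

Remaining items: I1, I2, I3, I4, I5, I7 (k = 6).
sum of item variances = 2.86 + 0.77 + 1.23 + 2.43 + 0.56 + 1.32 = 9.17
total variance = 9.17 + 2 × 7.08 = 23.33
α (item deleted) = (6/5)·(1 − 9.17/23.33) = 0.728

α = 0.728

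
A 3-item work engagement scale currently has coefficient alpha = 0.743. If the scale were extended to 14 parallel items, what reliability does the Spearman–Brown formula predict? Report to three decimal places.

predicted reliability = 0.931

Length factor m = 14/3 = 4.6667
α' = m·α / (1 + (m−1)·α)
   = 14/3 × 0.743 / (1 + (14/3 − 1) × 0.743)
   = 3.4673 / 3.7243 = 0.931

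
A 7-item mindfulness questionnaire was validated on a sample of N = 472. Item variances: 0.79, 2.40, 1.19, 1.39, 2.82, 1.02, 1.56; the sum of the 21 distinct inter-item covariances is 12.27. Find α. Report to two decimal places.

α = 0.80

sum of item variances = 0.79 + 2.40 + 1.19 + 1.39 + 2.82 + 1.02 + 1.56 = 11.17
Sum of distinct covariances = 12.27
σ²_total = sum of item variances + 2·Σcov = 11.17 + 2 × 12.27 = 35.71
α = (7/6)·(1 − 11.17/35.71) = 0.80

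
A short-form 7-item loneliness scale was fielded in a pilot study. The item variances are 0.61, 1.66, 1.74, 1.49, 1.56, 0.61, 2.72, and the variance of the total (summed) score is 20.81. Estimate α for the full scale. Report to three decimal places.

α = 0.584

ΣVar(i) = 0.61 + 1.66 + 1.74 + 1.49 + 1.56 + 0.61 + 2.72 = 10.39
α = (k/(k−1))·(1 − ΣVar(i)/σ²_total) = (7/6)·(1 − 10.39/20.81) = 0.584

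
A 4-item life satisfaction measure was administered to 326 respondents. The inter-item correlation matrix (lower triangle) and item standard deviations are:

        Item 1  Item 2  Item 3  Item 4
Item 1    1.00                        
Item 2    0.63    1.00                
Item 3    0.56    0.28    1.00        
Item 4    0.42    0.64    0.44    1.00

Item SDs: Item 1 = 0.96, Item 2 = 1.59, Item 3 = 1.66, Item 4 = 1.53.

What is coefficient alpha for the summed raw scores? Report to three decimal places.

coefficient alpha = 0.772

Σσ²ᵢ = 0.96² + 1.59² + 1.66² + 1.53² = 8.5462
Covariances σ_ij = r_ij · s_i · s_j:
  σ(Item 1,Item 2) = 0.63 × 0.96 × 1.59 = 0.9616
  σ(Item 1,Item 3) = 0.56 × 0.96 × 1.66 = 0.8924
  σ(Item 1,Item 4) = 0.42 × 0.96 × 1.53 = 0.6169
  σ(Item 2,Item 3) = 0.28 × 1.59 × 1.66 = 0.7390
  σ(Item 2,Item 4) = 0.64 × 1.59 × 1.53 = 1.5569
  σ(Item 3,Item 4) = 0.44 × 1.66 × 1.53 = 1.1175
σ²_T = Σσ²ᵢ + 2·Σσ_ij = 8.5462 + 2 × 5.8843 = 20.3148
α = (4/3)·(1 − 8.5462/20.3148) = 0.772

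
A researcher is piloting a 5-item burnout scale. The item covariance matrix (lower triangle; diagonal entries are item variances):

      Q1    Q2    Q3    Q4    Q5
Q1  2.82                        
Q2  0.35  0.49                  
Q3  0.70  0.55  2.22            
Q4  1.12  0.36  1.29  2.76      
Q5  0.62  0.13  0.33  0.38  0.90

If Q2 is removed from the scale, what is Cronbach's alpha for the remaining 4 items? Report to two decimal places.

Remaining items: Q1, Q3, Q4, Q5 (k = 4).
ΣVar(i) = 2.82 + 2.22 + 2.76 + 0.90 = 8.70
σ²_total = 8.70 + 2 × 4.44 = 17.58
α (item deleted) = (4/3)·(1 − 8.70/17.58) = 0.67

Cronbach's alpha = 0.67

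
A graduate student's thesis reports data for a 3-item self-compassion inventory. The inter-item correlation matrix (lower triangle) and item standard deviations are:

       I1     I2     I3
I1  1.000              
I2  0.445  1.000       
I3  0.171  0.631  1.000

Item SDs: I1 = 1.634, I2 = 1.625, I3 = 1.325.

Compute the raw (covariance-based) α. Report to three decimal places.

Σσ²ᵢ = 1.634² + 1.625² + 1.325² = 7.0662
Covariances σ_ij = r_ij · s_i · s_j:
  σ(I1,I2) = 0.445 × 1.634 × 1.625 = 1.1816
  σ(I1,I3) = 0.171 × 1.634 × 1.325 = 0.3702
  σ(I2,I3) = 0.631 × 1.625 × 1.325 = 1.3586
σ²_T = Σσ²ᵢ + 2·Σσ_ij = 7.0662 + 2 × 2.9104 = 12.8870
α = (3/2)·(1 − 7.0662/12.8870) = 0.678

α = 0.678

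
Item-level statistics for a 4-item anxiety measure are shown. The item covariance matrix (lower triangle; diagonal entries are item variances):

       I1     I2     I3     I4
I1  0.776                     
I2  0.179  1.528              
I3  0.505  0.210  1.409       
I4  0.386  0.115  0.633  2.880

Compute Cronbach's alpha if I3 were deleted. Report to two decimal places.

Remaining items: I1, I2, I4 (k = 3).
Σσᵢ² = 0.776 + 1.528 + 2.880 = 5.184
σ²_total = 5.184 + 2 × 0.680 = 6.544
α (item deleted) = (3/2)·(1 − 5.184/6.544) = 0.31

Cronbach's alpha = 0.31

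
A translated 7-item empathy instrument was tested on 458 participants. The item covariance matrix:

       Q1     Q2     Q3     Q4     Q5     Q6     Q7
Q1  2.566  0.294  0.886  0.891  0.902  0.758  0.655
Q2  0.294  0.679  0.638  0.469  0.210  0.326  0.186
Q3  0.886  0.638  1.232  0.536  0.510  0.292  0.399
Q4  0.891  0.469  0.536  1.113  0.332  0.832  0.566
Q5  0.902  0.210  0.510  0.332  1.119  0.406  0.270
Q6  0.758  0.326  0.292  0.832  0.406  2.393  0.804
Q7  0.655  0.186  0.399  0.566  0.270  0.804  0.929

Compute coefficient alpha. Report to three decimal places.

α = 0.805

ΣVar(i) = 2.566 + 0.679 + 1.232 + 1.113 + 1.119 + 2.393 + 0.929 = 10.031
Sum of off-diagonal covariances = 11.162
total variance = 10.031 + 2 × 11.162 = 32.355
α = (k/(k−1))·(1 − ΣVar(i)/total variance) = (7/6)·(1 − 10.031/32.355) = 0.805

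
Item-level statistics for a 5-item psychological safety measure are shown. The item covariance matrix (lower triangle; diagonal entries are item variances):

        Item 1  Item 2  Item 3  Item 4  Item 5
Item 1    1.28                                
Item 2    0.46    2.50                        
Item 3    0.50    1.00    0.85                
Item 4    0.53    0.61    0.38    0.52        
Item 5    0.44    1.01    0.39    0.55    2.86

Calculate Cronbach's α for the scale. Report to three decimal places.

α = 0.743

Σσᵢ² = 1.28 + 2.50 + 0.85 + 0.52 + 2.86 = 8.01
Σ_{i<j} σ_ij = 5.87
σ²_T = 8.01 + 2 × 5.87 = 19.75
α = (k/(k−1))·(1 − Σσᵢ²/σ²_T) = (5/4)·(1 − 8.01/19.75) = 0.743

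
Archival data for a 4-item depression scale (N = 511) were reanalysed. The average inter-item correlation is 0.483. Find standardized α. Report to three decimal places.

Standardized α = k·r̄ / (1 + (k−1)·r̄) = 4 × 0.483 / (1 + 3 × 0.483)
  = 1.9320 / 2.4490 = 0.789

standardized α = 0.789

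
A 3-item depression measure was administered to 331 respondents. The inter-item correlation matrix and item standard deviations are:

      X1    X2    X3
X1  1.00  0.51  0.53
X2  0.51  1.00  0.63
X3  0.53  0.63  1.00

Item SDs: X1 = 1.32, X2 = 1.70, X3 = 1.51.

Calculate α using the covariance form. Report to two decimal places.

α = 0.79

Σσ²ᵢ = 1.32² + 1.70² + 1.51² = 6.9125
Covariances σ_ij = r_ij · s_i · s_j:
  σ(X1,X2) = 0.51 × 1.32 × 1.70 = 1.1444
  σ(X1,X3) = 0.53 × 1.32 × 1.51 = 1.0564
  σ(X2,X3) = 0.63 × 1.70 × 1.51 = 1.6172
σ²_T = Σσ²ᵢ + 2·Σσ_ij = 6.9125 + 2 × 3.8180 = 14.5485
α = (3/2)·(1 − 6.9125/14.5485) = 0.79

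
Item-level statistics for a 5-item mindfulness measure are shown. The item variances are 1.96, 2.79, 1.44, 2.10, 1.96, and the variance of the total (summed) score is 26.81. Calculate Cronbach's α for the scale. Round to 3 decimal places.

ΣVar(i) = 1.96 + 2.79 + 1.44 + 2.10 + 1.96 = 10.25
α = (k/(k−1))·(1 − ΣVar(i)/σ²_T) = (5/4)·(1 − 10.25/26.81) = 0.772

Cronbach's α = 0.772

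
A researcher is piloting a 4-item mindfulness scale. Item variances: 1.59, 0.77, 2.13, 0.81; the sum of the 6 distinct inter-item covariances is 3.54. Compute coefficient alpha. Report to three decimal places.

Σσᵢ² = 1.59 + 0.77 + 2.13 + 0.81 = 5.30
Sum of distinct covariances = 3.54
total variance = Σσᵢ² + 2·Σcov = 5.30 + 2 × 3.54 = 12.38
α = (4/3)·(1 − 5.30/12.38) = 0.763

α = 0.763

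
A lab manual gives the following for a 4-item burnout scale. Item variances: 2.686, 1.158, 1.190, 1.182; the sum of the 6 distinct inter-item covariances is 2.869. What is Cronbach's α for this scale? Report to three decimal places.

α = 0.640

sum of item variances = 2.686 + 1.158 + 1.190 + 1.182 = 6.216
Sum of distinct covariances = 2.869
σ²_T = sum of item variances + 2·Σcov = 6.216 + 2 × 2.869 = 11.954
α = (4/3)·(1 − 6.216/11.954) = 0.640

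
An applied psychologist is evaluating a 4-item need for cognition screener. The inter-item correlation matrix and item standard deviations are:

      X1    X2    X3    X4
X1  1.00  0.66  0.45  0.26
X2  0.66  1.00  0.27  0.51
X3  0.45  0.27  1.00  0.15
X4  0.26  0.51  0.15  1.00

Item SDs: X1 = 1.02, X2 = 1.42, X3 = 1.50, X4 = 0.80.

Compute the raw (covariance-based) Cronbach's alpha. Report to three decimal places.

α = 0.690

Σσ²ᵢ = 1.02² + 1.42² + 1.50² + 0.80² = 5.9468
Covariances σ_ij = r_ij · s_i · s_j:
  σ(X1,X2) = 0.66 × 1.02 × 1.42 = 0.9559
  σ(X1,X3) = 0.45 × 1.02 × 1.50 = 0.6885
  σ(X1,X4) = 0.26 × 1.02 × 0.80 = 0.2122
  σ(X2,X3) = 0.27 × 1.42 × 1.50 = 0.5751
  σ(X2,X4) = 0.51 × 1.42 × 0.80 = 0.5794
  σ(X3,X4) = 0.15 × 1.50 × 0.80 = 0.1800
σ²_T = Σσ²ᵢ + 2·Σσ_ij = 5.9468 + 2 × 3.1911 = 12.3290
α = (4/3)·(1 − 5.9468/12.3290) = 0.690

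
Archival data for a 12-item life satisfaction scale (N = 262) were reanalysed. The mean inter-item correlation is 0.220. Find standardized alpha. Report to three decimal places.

α = 0.772

Standardized α = k·r̄ / (1 + (k−1)·r̄) = 12 × 0.220 / (1 + 11 × 0.220)
  = 2.6400 / 3.4200 = 0.772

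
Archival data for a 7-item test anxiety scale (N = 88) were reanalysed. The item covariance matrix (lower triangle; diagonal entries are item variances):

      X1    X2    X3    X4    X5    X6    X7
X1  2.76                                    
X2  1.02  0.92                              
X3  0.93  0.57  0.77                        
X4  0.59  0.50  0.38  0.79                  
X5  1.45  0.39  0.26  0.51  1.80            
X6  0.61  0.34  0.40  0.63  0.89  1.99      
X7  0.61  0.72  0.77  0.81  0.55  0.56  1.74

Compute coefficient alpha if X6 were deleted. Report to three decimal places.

coefficient alpha = 0.835

Remaining items: X1, X2, X3, X4, X5, X7 (k = 6).
Σσᵢ² = 2.76 + 0.92 + 0.77 + 0.79 + 1.80 + 1.74 = 8.78
Var(T) = 8.78 + 2 × 10.06 = 28.90
α (item deleted) = (6/5)·(1 − 8.78/28.90) = 0.835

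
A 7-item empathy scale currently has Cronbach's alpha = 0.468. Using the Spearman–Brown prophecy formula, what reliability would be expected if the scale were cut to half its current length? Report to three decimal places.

Length factor m = 1/2
α' = m·α / (1 − (1−m)·α)
   = 1/2 × 0.468 / (1 − (1 − 1/2) × 0.468)
   = 0.2340 / 0.7660 = 0.305

predicted reliability = 0.305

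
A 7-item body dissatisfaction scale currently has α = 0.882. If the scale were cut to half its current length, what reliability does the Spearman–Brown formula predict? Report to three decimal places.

Length factor m = 1/2
α' = m·α / (1 − (1−m)·α)
   = 1/2 × 0.882 / (1 − (1 − 1/2) × 0.882)
   = 0.4410 / 0.5590 = 0.789

predicted reliability = 0.789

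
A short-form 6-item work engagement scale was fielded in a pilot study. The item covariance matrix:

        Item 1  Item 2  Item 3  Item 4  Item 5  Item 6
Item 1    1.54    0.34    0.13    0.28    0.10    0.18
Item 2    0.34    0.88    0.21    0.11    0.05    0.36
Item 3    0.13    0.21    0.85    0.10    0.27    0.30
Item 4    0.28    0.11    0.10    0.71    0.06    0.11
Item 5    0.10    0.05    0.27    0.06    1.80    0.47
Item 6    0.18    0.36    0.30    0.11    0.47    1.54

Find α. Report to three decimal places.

sum of item variances = 1.54 + 0.88 + 0.85 + 0.71 + 1.80 + 1.54 = 7.32
Sum of off-diagonal covariances = 3.07
σ²_T = 7.32 + 2 × 3.07 = 13.46
α = (k/(k−1))·(1 − sum of item variances/σ²_T) = (6/5)·(1 − 7.32/13.46) = 0.547

α = 0.547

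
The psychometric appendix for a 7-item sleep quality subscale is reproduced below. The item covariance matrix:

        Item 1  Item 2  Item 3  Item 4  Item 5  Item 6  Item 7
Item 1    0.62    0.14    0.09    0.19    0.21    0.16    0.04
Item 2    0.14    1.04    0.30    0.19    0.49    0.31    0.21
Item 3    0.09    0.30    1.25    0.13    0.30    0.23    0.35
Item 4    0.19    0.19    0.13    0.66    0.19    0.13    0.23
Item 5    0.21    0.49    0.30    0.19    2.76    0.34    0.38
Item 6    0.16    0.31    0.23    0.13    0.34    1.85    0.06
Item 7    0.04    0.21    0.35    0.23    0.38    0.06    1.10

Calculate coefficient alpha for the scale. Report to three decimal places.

ΣVar(i) = 0.62 + 1.04 + 1.25 + 0.66 + 2.76 + 1.85 + 1.10 = 9.28
Sum of off-diagonal covariances = 4.67
σ²_total = 9.28 + 2 × 4.67 = 18.62
α = (k/(k−1))·(1 − ΣVar(i)/σ²_total) = (7/6)·(1 − 9.28/18.62) = 0.585

coefficient alpha = 0.585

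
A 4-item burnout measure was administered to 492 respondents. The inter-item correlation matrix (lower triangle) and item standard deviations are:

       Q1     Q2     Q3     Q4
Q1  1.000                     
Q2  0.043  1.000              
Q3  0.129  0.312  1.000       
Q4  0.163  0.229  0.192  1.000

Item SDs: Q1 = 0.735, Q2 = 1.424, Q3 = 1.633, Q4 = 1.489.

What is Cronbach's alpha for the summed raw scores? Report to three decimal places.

Σσ²ᵢ = 0.735² + 1.424² + 1.633² + 1.489² = 7.4518
Covariances σ_ij = r_ij · s_i · s_j:
  σ(Q1,Q2) = 0.043 × 0.735 × 1.424 = 0.0450
  σ(Q1,Q3) = 0.129 × 0.735 × 1.633 = 0.1548
  σ(Q1,Q4) = 0.163 × 0.735 × 1.489 = 0.1784
  σ(Q2,Q3) = 0.312 × 1.424 × 1.633 = 0.7255
  σ(Q2,Q4) = 0.229 × 1.424 × 1.489 = 0.4856
  σ(Q3,Q4) = 0.192 × 1.633 × 1.489 = 0.4669
σ²_T = Σσ²ᵢ + 2·Σσ_ij = 7.4518 + 2 × 2.0562 = 11.5642
α = (4/3)·(1 − 7.4518/11.5642) = 0.474

Cronbach's alpha = 0.474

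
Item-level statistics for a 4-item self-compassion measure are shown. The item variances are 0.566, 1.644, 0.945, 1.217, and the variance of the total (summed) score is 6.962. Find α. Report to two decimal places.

ΣVar(i) = 0.566 + 1.644 + 0.945 + 1.217 = 4.372
α = (k/(k−1))·(1 − ΣVar(i)/Var(T)) = (4/3)·(1 − 4.372/6.962) = 0.50

α = 0.50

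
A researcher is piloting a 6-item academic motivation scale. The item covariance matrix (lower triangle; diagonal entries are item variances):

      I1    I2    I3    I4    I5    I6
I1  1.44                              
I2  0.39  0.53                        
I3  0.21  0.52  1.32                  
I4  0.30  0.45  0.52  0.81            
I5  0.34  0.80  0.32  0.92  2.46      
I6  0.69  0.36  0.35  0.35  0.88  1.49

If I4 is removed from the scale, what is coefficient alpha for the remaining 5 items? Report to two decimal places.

Remaining items: I1, I2, I3, I5, I6 (k = 5).
ΣVar(i) = 1.44 + 0.53 + 1.32 + 2.46 + 1.49 = 7.24
total variance = 7.24 + 2 × 4.86 = 16.96
α (item deleted) = (5/4)·(1 − 7.24/16.96) = 0.72

α = 0.72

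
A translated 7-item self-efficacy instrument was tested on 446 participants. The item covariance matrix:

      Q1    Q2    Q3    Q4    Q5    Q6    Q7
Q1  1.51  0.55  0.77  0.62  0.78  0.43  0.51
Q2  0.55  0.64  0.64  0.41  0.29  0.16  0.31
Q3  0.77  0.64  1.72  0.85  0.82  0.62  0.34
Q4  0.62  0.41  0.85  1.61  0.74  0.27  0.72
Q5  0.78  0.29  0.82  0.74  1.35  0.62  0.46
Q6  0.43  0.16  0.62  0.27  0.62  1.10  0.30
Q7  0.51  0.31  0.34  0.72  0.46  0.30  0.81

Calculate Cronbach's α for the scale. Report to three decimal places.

Cronbach's α = 0.839

Σσᵢ² = 1.51 + 0.64 + 1.72 + 1.61 + 1.35 + 1.10 + 0.81 = 8.74
Σ_{i<j} σ_ij = 11.21
total variance = 8.74 + 2 × 11.21 = 31.16
α = (k/(k−1))·(1 − Σσᵢ²/total variance) = (7/6)·(1 − 8.74/31.16) = 0.839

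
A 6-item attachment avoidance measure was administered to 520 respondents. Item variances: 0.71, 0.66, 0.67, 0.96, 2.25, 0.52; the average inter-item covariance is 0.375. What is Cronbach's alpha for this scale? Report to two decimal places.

Cronbach's alpha = 0.79

sum of item variances = 0.71 + 0.66 + 0.67 + 0.96 + 2.25 + 0.52 = 5.77
Sum of the 15 distinct covariances = 15 × 0.375 = 5.625
σ²_T = sum of item variances + 2·Σcov = 5.77 + 2 × 5.625 = 17.020
α = (6/5)·(1 − 5.77/17.020) = 0.79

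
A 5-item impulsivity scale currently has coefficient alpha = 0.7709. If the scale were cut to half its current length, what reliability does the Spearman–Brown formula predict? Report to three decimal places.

Length factor m = 1/2
α' = m·α / (1 − (1−m)·α)
   = 1/2 × 0.7709 / (1 − (1 − 1/2) × 0.7709)
   = 0.3855 / 0.6145 = 0.627

predicted reliability = 0.627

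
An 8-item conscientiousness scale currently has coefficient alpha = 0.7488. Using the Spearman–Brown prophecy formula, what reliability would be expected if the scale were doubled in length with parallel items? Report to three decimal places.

predicted reliability = 0.856

Length factor m = 2
α' = m·α / (1 + (m−1)·α)
   = 2 × 0.7488 / (1 + (2 − 1) × 0.7488)
   = 1.4976 / 1.7488 = 0.856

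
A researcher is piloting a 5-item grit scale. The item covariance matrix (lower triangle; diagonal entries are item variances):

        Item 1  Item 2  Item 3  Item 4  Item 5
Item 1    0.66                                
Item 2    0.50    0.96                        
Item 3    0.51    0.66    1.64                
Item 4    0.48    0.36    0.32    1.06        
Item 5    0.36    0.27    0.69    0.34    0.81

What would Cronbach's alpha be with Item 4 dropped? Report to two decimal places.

Remaining items: Item 1, Item 2, Item 3, Item 5 (k = 4).
ΣVar(i) = 0.66 + 0.96 + 1.64 + 0.81 = 4.07
Var(T) = 4.07 + 2 × 2.99 = 10.05
α (item deleted) = (4/3)·(1 − 4.07/10.05) = 0.79

α = 0.79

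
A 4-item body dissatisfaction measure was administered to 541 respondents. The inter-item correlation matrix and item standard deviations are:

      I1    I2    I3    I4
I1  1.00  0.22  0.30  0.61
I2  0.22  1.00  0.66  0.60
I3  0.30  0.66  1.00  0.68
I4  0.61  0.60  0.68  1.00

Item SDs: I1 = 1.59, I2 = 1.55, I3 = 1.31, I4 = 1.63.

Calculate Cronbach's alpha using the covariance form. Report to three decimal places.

Σσ²ᵢ = 1.59² + 1.55² + 1.31² + 1.63² = 9.3036
Covariances σ_ij = r_ij · s_i · s_j:
  σ(I1,I2) = 0.22 × 1.59 × 1.55 = 0.5422
  σ(I1,I3) = 0.30 × 1.59 × 1.31 = 0.6249
  σ(I1,I4) = 0.61 × 1.59 × 1.63 = 1.5809
  σ(I2,I3) = 0.66 × 1.55 × 1.31 = 1.3401
  σ(I2,I4) = 0.60 × 1.55 × 1.63 = 1.5159
  σ(I3,I4) = 0.68 × 1.31 × 1.63 = 1.4520
σ²_T = Σσ²ᵢ + 2·Σσ_ij = 9.3036 + 2 × 7.0560 = 23.4156
α = (4/3)·(1 − 9.3036/23.4156) = 0.804

α = 0.804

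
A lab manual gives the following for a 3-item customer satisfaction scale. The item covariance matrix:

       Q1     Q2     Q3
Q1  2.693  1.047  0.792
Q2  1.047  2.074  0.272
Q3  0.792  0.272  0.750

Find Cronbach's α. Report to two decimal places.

Cronbach's α = 0.65

Σσᵢ² = 2.693 + 2.074 + 0.750 = 5.517
Sum of the distinct covariances = 2.111
σ²_T = 5.517 + 2 × 2.111 = 9.739
α = (k/(k−1))·(1 − Σσᵢ²/σ²_T) = (3/2)·(1 − 5.517/9.739) = 0.65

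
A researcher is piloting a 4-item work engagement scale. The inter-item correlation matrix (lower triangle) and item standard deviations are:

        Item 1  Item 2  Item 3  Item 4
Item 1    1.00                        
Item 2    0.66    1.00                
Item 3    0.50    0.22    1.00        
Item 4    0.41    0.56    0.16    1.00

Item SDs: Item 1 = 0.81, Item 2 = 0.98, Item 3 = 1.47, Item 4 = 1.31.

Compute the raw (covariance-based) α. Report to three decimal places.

Σσ²ᵢ = 0.81² + 0.98² + 1.47² + 1.31² = 5.4935
Covariances σ_ij = r_ij · s_i · s_j:
  σ(Item 1,Item 2) = 0.66 × 0.81 × 0.98 = 0.5239
  σ(Item 1,Item 3) = 0.50 × 0.81 × 1.47 = 0.5954
  σ(Item 1,Item 4) = 0.41 × 0.81 × 1.31 = 0.4351
  σ(Item 2,Item 3) = 0.22 × 0.98 × 1.47 = 0.3169
  σ(Item 2,Item 4) = 0.56 × 0.98 × 1.31 = 0.7189
  σ(Item 3,Item 4) = 0.16 × 1.47 × 1.31 = 0.3081
σ²_T = Σσ²ᵢ + 2·Σσ_ij = 5.4935 + 2 × 2.8983 = 11.2901
α = (4/3)·(1 − 5.4935/11.2901) = 0.685

α = 0.685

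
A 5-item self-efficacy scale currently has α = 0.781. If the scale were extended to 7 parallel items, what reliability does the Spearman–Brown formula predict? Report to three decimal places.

Length factor m = 7/5 = 1.4000
α' = m·α / (1 + (m−1)·α)
   = 7/5 × 0.781 / (1 + (7/5 − 1) × 0.781)
   = 1.0934 / 1.3124 = 0.833

predicted reliability = 0.833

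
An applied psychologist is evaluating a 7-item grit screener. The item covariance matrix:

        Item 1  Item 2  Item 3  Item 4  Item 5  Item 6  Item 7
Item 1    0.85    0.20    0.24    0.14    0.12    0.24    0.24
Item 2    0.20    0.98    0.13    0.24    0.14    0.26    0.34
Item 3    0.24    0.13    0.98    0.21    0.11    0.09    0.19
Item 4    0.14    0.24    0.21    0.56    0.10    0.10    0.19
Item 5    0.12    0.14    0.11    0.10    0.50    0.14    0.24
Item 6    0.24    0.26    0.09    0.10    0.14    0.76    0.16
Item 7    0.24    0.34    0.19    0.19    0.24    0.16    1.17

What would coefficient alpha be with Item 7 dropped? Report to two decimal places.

coefficient alpha = 0.62

Remaining items: Item 1, Item 2, Item 3, Item 4, Item 5, Item 6 (k = 6).
Σσ²ᵢ = 0.85 + 0.98 + 0.98 + 0.56 + 0.50 + 0.76 = 4.63
total variance = 4.63 + 2 × 2.46 = 9.55
α (item deleted) = (6/5)·(1 − 4.63/9.55) = 0.62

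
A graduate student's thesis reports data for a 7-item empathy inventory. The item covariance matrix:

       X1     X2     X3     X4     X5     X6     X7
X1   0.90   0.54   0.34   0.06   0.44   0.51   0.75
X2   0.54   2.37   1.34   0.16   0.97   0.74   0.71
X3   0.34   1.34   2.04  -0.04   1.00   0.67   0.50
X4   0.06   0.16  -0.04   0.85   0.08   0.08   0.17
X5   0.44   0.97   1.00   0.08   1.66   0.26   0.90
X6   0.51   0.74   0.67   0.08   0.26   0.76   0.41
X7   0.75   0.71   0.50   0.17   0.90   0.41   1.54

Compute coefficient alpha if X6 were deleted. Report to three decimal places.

α = 0.754

Remaining items: X1, X2, X3, X4, X5, X7 (k = 6).
Σσᵢ² = 0.90 + 2.37 + 2.04 + 0.85 + 1.66 + 1.54 = 9.36
σ²_T = 9.36 + 2 × 7.92 = 25.20
α (item deleted) = (6/5)·(1 − 9.36/25.20) = 0.754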